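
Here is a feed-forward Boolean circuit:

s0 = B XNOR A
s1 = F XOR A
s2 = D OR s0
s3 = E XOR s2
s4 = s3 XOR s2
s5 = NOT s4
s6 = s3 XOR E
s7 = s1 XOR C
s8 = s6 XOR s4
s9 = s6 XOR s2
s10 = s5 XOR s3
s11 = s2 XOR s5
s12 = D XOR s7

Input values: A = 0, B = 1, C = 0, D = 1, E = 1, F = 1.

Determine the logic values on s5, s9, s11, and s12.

s5 = 0, s9 = 0, s11 = 1, s12 = 0

s0 = B XNOR A = 1 XNOR 0 = 0
s1 = F XOR A = 1 XOR 0 = 1
s2 = D OR s0 = 1 OR 0 = 1
s3 = E XOR s2 = 1 XOR 1 = 0
s4 = s3 XOR s2 = 0 XOR 1 = 1
s5 = NOT s4 = NOT 1 = 0
s6 = s3 XOR E = 0 XOR 1 = 1
s7 = s1 XOR C = 1 XOR 0 = 1
s9 = s6 XOR s2 = 1 XOR 1 = 0
s11 = s2 XOR s5 = 1 XOR 0 = 1
s12 = D XOR s7 = 1 XOR 1 = 0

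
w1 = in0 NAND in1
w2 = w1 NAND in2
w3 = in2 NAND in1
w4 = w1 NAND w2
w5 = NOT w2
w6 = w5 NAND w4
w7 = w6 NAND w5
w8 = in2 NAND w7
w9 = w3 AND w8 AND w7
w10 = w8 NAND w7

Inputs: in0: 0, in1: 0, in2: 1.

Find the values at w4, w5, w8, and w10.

w1 = in0 NAND in1 = 0 NAND 0 = 1
w2 = w1 NAND in2 = 1 NAND 1 = 0
w4 = w1 NAND w2 = 1 NAND 0 = 1
w5 = NOT w2 = NOT 0 = 1
w6 = w5 NAND w4 = 1 NAND 1 = 0
w7 = w6 NAND w5 = 0 NAND 1 = 1
w8 = in2 NAND w7 = 1 NAND 1 = 0
w10 = w8 NAND w7 = 0 NAND 1 = 1

w4 = 1, w5 = 1, w8 = 0, w10 = 1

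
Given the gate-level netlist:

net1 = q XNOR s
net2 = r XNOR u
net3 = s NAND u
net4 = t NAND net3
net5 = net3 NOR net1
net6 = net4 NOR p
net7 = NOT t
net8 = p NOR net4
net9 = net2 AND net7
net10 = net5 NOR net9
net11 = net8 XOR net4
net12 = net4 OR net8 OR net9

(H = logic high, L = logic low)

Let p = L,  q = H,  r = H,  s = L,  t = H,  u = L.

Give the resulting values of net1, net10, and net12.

net1 = L; net10 = H; net12 = H

net1 = q XNOR s = H XNOR L = L
net2 = r XNOR u = H XNOR L = L
net3 = s NAND u = L NAND L = H
net4 = t NAND net3 = H NAND H = L
net5 = net3 NOR net1 = H NOR L = L
net7 = NOT t = NOT H = L
net8 = p NOR net4 = L NOR L = H
net9 = net2 AND net7 = L AND L = L
net10 = net5 NOR net9 = L NOR L = H
net12 = net4 OR net8 OR net9 = L OR H OR L = H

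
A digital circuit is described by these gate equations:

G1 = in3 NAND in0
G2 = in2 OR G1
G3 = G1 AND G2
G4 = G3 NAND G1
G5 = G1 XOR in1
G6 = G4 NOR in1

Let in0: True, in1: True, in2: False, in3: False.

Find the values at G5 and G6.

G5 = False, G6 = False

G1 = in3 NAND in0 = False NAND True = True
G2 = in2 OR G1 = False OR True = True
G3 = G1 AND G2 = True AND True = True
G4 = G3 NAND G1 = True NAND True = False
G5 = G1 XOR in1 = True XOR True = False
G6 = G4 NOR in1 = False NOR True = False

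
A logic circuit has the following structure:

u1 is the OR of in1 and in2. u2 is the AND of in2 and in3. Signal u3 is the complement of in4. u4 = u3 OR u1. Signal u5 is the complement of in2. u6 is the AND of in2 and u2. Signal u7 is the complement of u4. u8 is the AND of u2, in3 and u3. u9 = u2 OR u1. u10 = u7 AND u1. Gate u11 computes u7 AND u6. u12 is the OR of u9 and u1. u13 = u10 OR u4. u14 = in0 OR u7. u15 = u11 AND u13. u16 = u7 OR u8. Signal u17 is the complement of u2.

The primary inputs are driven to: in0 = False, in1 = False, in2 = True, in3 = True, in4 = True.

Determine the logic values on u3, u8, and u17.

u3 = False  u8 = False  u17 = False

u2 = in2 AND in3 = True AND True = True
u3 = NOT in4 = NOT True = False
u8 = u2 AND in3 AND u3 = True AND True AND False = False
u17 = NOT u2 = NOT True = False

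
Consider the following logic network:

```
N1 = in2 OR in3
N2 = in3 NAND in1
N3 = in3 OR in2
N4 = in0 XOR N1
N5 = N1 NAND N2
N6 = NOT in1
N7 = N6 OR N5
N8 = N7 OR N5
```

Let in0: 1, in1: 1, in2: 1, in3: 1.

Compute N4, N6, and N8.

N1 = in2 OR in3 = 1 OR 1 = 1
N2 = in3 NAND in1 = 1 NAND 1 = 0
N4 = in0 XOR N1 = 1 XOR 1 = 0
N5 = N1 NAND N2 = 1 NAND 0 = 1
N6 = NOT in1 = NOT 1 = 0
N7 = N6 OR N5 = 0 OR 1 = 1
N8 = N7 OR N5 = 1 OR 1 = 1

N4 = 0; N6 = 0; N8 = 1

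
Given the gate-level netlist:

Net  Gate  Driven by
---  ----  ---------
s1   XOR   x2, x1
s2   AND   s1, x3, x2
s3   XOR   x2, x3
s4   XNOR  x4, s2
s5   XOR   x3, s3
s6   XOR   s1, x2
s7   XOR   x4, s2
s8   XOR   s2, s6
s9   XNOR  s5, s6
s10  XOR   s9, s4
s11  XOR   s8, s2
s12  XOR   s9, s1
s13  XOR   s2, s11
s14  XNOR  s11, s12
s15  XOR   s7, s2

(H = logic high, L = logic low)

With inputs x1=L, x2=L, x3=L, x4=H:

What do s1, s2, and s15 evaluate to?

s1 = L, s2 = L, s15 = H

s1 = x2 XOR x1 = L XOR L = L
s2 = s1 AND x3 AND x2 = L AND L AND L = L
s7 = x4 XOR s2 = H XOR L = H
s15 = s7 XOR s2 = H XOR L = H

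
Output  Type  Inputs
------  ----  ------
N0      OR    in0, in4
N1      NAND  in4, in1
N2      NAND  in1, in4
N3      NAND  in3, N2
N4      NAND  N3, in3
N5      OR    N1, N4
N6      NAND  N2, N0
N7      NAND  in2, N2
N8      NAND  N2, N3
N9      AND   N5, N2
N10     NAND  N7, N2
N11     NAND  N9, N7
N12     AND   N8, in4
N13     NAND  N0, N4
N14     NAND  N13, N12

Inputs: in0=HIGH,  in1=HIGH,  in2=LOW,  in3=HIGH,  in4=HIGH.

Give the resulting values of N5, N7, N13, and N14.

N0 = in0 OR in4 = HIGH OR HIGH = HIGH
N1 = in4 NAND in1 = HIGH NAND HIGH = LOW
N2 = in1 NAND in4 = HIGH NAND HIGH = LOW
N3 = in3 NAND N2 = HIGH NAND LOW = HIGH
N4 = N3 NAND in3 = HIGH NAND HIGH = LOW
N5 = N1 OR N4 = LOW OR LOW = LOW
N7 = in2 NAND N2 = LOW NAND LOW = HIGH
N8 = N2 NAND N3 = LOW NAND HIGH = HIGH
N12 = N8 AND in4 = HIGH AND HIGH = HIGH
N13 = N0 NAND N4 = HIGH NAND LOW = HIGH
N14 = N13 NAND N12 = HIGH NAND HIGH = LOW

N5 = LOW, N7 = HIGH, N13 = HIGH, N14 = LOW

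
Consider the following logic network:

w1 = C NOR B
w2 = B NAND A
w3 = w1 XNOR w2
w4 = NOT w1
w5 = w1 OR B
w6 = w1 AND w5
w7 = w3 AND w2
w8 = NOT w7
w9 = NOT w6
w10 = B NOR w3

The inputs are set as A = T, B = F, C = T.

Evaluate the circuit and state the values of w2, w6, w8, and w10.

w1 = C NOR B = T NOR F = F
w2 = B NAND A = F NAND T = T
w3 = w1 XNOR w2 = F XNOR T = F
w5 = w1 OR B = F OR F = F
w6 = w1 AND w5 = F AND F = F
w7 = w3 AND w2 = F AND T = F
w8 = NOT w7 = NOT F = T
w10 = B NOR w3 = F NOR F = T

w2 = T, w6 = F, w8 = T, w10 = T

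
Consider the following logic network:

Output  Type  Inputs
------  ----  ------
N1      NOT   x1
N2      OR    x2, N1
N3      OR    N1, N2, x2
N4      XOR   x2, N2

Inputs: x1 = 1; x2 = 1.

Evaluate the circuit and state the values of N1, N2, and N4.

N1 = NOT x1 = NOT 1 = 0
N2 = x2 OR N1 = 1 OR 0 = 1
N4 = x2 XOR N2 = 1 XOR 1 = 0

N1 = 0, N2 = 1, N4 = 0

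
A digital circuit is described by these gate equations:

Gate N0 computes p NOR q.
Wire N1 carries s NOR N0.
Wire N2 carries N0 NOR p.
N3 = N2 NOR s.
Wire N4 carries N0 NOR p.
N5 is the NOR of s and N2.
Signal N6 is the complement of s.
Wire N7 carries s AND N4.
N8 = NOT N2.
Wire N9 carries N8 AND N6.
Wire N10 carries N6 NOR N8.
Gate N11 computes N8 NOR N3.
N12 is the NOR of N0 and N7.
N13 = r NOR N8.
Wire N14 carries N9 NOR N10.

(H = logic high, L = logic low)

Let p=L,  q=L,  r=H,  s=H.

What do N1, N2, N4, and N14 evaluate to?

N1 = L; N2 = L; N4 = L; N14 = H

N0 = p NOR q = L NOR L = H
N1 = s NOR N0 = H NOR H = L
N2 = N0 NOR p = H NOR L = L
N4 = N0 NOR p = H NOR L = L
N6 = NOT s = NOT H = L
N8 = NOT N2 = NOT L = H
N9 = N8 AND N6 = H AND L = L
N10 = N6 NOR N8 = L NOR H = L
N14 = N9 NOR N10 = L NOR L = H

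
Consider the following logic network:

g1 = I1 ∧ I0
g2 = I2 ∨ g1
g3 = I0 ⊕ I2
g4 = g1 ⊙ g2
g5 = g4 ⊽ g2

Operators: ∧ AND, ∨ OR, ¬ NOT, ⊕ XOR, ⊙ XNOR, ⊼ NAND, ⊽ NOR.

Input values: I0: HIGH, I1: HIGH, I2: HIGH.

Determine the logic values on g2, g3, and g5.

g1 = I1 AND I0 = HIGH AND HIGH = HIGH
g2 = I2 OR g1 = HIGH OR HIGH = HIGH
g3 = I0 XOR I2 = HIGH XOR HIGH = LOW
g4 = g1 XNOR g2 = HIGH XNOR HIGH = HIGH
g5 = g4 NOR g2 = HIGH NOR HIGH = LOW

g2 = HIGH, g3 = LOW, g5 = LOW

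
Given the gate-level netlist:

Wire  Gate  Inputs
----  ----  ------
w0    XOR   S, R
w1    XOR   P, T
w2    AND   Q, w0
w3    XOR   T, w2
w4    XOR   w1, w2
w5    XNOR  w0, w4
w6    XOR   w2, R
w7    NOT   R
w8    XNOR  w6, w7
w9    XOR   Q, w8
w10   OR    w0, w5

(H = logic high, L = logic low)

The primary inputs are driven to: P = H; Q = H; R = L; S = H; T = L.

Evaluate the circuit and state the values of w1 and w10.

w1 = H, w10 = H

w0 = S XOR R = H XOR L = H
w1 = P XOR T = H XOR L = H
w2 = Q AND w0 = H AND H = H
w4 = w1 XOR w2 = H XOR H = L
w5 = w0 XNOR w4 = H XNOR L = L
w10 = w0 OR w5 = H OR L = H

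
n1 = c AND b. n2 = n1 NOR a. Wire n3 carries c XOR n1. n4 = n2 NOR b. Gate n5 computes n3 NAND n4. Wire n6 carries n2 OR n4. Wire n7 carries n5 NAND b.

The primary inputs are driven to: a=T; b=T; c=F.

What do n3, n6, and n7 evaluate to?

n3 = F  n6 = F  n7 = F

n1 = c AND b = F AND T = F
n2 = n1 NOR a = F NOR T = F
n3 = c XOR n1 = F XOR F = F
n4 = n2 NOR b = F NOR T = F
n5 = n3 NAND n4 = F NAND F = T
n6 = n2 OR n4 = F OR F = F
n7 = n5 NAND b = T NAND T = F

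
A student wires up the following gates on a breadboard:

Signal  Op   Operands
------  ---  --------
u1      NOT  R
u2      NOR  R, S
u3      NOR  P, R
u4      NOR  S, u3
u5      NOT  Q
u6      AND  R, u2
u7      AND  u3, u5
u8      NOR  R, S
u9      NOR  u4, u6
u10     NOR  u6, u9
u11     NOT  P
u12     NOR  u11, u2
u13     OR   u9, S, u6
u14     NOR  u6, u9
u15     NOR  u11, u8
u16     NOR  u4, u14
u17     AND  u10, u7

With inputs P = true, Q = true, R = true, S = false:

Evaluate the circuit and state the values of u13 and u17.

u13 = false, u17 = false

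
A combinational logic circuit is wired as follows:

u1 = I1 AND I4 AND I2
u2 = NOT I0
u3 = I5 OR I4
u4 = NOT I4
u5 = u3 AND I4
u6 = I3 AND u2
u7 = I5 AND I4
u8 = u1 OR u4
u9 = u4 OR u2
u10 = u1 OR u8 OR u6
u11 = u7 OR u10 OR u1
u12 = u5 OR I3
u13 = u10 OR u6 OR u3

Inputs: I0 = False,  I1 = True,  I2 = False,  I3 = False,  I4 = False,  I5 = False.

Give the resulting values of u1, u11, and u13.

u1 = I1 AND I4 AND I2 = True AND False AND False = False
u2 = NOT I0 = NOT False = True
u3 = I5 OR I4 = False OR False = False
u4 = NOT I4 = NOT False = True
u6 = I3 AND u2 = False AND True = False
u7 = I5 AND I4 = False AND False = False
u8 = u1 OR u4 = False OR True = True
u10 = u1 OR u8 OR u6 = False OR True OR False = True
u11 = u7 OR u10 OR u1 = False OR True OR False = True
u13 = u10 OR u6 OR u3 = True OR False OR False = True

u1 = False, u11 = True, u13 = True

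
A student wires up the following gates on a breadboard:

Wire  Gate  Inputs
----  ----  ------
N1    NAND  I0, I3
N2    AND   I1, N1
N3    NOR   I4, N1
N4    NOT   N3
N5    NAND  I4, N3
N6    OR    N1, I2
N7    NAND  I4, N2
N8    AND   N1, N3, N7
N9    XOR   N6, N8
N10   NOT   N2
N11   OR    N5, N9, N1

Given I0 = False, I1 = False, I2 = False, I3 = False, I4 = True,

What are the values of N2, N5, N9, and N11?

N2 = False, N5 = True, N9 = True, N11 = True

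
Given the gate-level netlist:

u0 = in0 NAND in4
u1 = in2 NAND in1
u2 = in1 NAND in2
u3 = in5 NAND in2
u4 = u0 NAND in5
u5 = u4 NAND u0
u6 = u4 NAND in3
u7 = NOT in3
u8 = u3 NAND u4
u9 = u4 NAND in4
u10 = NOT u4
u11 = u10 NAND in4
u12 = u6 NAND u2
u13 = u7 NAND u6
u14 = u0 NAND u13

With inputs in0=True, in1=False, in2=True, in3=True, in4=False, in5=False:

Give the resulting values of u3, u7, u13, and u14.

u0 = in0 NAND in4 = True NAND False = True
u3 = in5 NAND in2 = False NAND True = True
u4 = u0 NAND in5 = True NAND False = True
u6 = u4 NAND in3 = True NAND True = False
u7 = NOT in3 = NOT True = False
u13 = u7 NAND u6 = False NAND False = True
u14 = u0 NAND u13 = True NAND True = False

u3 = True; u7 = False; u13 = True; u14 = False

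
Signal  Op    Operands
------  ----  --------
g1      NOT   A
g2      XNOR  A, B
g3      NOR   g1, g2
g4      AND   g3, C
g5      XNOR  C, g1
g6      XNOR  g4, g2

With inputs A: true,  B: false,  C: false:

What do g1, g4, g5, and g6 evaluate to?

g1 = false; g4 = false; g5 = true; g6 = true

g1 = NOT A = NOT true = false
g2 = A XNOR B = true XNOR false = false
g3 = g1 NOR g2 = false NOR false = true
g4 = g3 AND C = true AND false = false
g5 = C XNOR g1 = false XNOR false = true
g6 = g4 XNOR g2 = false XNOR false = true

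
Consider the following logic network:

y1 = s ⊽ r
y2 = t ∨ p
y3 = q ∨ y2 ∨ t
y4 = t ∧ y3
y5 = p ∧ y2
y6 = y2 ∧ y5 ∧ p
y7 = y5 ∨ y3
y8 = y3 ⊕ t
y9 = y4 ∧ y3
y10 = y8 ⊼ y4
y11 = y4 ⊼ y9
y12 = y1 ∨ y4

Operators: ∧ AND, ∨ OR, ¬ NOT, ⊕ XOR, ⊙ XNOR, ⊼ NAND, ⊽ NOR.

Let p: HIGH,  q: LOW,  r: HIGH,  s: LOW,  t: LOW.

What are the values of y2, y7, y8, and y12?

y1 = s NOR r = LOW NOR HIGH = LOW
y2 = t OR p = LOW OR HIGH = HIGH
y3 = q OR y2 OR t = LOW OR HIGH OR LOW = HIGH
y4 = t AND y3 = LOW AND HIGH = LOW
y5 = p AND y2 = HIGH AND HIGH = HIGH
y7 = y5 OR y3 = HIGH OR HIGH = HIGH
y8 = y3 XOR t = HIGH XOR LOW = HIGH
y12 = y1 OR y4 = LOW OR LOW = LOW

y2 = HIGH, y7 = HIGH, y8 = HIGH, y12 = LOW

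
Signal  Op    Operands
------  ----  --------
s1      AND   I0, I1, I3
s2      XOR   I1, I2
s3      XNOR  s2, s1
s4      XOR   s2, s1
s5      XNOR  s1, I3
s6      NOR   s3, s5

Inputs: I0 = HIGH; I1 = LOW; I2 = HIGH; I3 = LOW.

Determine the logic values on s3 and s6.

s3 = LOW, s6 = LOW

s1 = I0 AND I1 AND I3 = HIGH AND LOW AND LOW = LOW
s2 = I1 XOR I2 = LOW XOR HIGH = HIGH
s3 = s2 XNOR s1 = HIGH XNOR LOW = LOW
s5 = s1 XNOR I3 = LOW XNOR LOW = HIGH
s6 = s3 NOR s5 = LOW NOR HIGH = LOW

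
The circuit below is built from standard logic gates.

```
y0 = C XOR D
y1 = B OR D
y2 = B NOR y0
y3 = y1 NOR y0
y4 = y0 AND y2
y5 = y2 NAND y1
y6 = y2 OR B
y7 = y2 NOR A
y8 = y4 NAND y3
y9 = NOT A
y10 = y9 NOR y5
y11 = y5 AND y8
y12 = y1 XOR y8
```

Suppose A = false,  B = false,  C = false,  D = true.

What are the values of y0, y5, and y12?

y0 = C XOR D = false XOR true = true
y1 = B OR D = false OR true = true
y2 = B NOR y0 = false NOR true = false
y3 = y1 NOR y0 = true NOR true = false
y4 = y0 AND y2 = true AND false = false
y5 = y2 NAND y1 = false NAND true = true
y8 = y4 NAND y3 = false NAND false = true
y12 = y1 XOR y8 = true XOR true = false

y0 = true, y5 = true, y12 = false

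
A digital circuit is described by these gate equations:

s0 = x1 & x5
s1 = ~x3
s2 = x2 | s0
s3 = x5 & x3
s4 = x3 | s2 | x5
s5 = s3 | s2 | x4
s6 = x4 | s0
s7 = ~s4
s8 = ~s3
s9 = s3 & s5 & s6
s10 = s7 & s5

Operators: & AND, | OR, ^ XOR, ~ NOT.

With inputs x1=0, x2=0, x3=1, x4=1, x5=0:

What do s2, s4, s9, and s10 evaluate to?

s2 = 0, s4 = 1, s9 = 0, s10 = 0

s0 = x1 AND x5 = 0 AND 0 = 0
s2 = x2 OR s0 = 0 OR 0 = 0
s3 = x5 AND x3 = 0 AND 1 = 0
s4 = x3 OR s2 OR x5 = 1 OR 0 OR 0 = 1
s5 = s3 OR s2 OR x4 = 0 OR 0 OR 1 = 1
s6 = x4 OR s0 = 1 OR 0 = 1
s7 = NOT s4 = NOT 1 = 0
s9 = s3 AND s5 AND s6 = 0 AND 1 AND 1 = 0
s10 = s7 AND s5 = 0 AND 1 = 0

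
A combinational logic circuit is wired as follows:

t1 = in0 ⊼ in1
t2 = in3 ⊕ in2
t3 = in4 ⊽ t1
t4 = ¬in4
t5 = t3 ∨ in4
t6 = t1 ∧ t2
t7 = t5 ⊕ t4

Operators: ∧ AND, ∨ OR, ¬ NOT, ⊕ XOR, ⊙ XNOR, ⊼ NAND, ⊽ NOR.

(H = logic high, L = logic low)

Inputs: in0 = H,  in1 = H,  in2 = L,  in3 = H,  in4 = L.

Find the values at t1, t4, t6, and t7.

t1 = L, t4 = H, t6 = L, t7 = L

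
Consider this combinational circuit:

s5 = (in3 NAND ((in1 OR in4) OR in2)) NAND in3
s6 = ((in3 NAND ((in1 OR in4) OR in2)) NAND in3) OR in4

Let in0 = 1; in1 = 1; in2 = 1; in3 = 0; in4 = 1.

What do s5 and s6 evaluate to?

s5 = (0 NAND ((1 OR 1) OR 1)) NAND 0 = 1
s6 = ((0 NAND ((1 OR 1) OR 1)) NAND 0) OR 1 = 1

s5 = 1; s6 = 1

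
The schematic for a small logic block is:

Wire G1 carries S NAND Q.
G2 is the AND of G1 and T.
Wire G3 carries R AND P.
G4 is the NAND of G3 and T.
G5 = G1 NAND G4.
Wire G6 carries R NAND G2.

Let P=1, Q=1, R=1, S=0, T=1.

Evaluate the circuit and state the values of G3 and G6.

G3 = 1; G6 = 0

G1 = S NAND Q = 0 NAND 1 = 1
G2 = G1 AND T = 1 AND 1 = 1
G3 = R AND P = 1 AND 1 = 1
G6 = R NAND G2 = 1 NAND 1 = 0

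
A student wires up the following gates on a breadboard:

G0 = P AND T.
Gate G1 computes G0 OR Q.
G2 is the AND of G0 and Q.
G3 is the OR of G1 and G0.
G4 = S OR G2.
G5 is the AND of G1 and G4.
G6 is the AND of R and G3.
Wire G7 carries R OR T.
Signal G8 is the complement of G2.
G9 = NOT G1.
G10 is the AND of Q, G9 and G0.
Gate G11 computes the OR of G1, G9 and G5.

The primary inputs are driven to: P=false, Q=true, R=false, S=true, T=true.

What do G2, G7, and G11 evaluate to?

G0 = P AND T = false AND true = false
G1 = G0 OR Q = false OR true = true
G2 = G0 AND Q = false AND true = false
G4 = S OR G2 = true OR false = true
G5 = G1 AND G4 = true AND true = true
G7 = R OR T = false OR true = true
G9 = NOT G1 = NOT true = false
G11 = G1 OR G9 OR G5 = true OR false OR true = true

G2 = false  G7 = true  G11 = true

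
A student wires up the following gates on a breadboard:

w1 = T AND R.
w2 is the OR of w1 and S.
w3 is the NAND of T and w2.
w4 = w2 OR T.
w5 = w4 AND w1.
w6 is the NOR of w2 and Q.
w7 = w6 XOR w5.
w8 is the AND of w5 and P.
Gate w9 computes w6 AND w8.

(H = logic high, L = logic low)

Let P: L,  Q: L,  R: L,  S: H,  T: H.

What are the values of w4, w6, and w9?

w4 = H, w6 = L, w9 = L

w1 = T AND R = H AND L = L
w2 = w1 OR S = L OR H = H
w4 = w2 OR T = H OR H = H
w5 = w4 AND w1 = H AND L = L
w6 = w2 NOR Q = H NOR L = L
w8 = w5 AND P = L AND L = L
w9 = w6 AND w8 = L AND L = L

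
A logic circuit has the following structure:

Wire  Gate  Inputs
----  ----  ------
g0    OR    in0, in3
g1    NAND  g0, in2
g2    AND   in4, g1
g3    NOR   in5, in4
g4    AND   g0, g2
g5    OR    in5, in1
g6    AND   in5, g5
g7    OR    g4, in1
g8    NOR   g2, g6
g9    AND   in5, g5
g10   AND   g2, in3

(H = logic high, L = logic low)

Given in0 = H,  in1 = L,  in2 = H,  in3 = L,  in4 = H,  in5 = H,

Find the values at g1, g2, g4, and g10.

g0 = in0 OR in3 = H OR L = H
g1 = g0 NAND in2 = H NAND H = L
g2 = in4 AND g1 = H AND L = L
g4 = g0 AND g2 = H AND L = L
g10 = g2 AND in3 = L AND L = L

g1 = L, g2 = L, g4 = L, g10 = L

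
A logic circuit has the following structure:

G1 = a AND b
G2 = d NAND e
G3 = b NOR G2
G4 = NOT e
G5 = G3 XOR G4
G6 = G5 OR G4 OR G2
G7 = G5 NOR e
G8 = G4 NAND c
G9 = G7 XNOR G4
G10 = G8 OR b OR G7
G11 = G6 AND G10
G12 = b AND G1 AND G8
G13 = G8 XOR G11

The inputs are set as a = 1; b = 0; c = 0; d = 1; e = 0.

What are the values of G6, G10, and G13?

G2 = d NAND e = 1 NAND 0 = 1
G3 = b NOR G2 = 0 NOR 1 = 0
G4 = NOT e = NOT 0 = 1
G5 = G3 XOR G4 = 0 XOR 1 = 1
G6 = G5 OR G4 OR G2 = 1 OR 1 OR 1 = 1
G7 = G5 NOR e = 1 NOR 0 = 0
G8 = G4 NAND c = 1 NAND 0 = 1
G10 = G8 OR b OR G7 = 1 OR 0 OR 0 = 1
G11 = G6 AND G10 = 1 AND 1 = 1
G13 = G8 XOR G11 = 1 XOR 1 = 0

G6 = 1  G10 = 1  G13 = 0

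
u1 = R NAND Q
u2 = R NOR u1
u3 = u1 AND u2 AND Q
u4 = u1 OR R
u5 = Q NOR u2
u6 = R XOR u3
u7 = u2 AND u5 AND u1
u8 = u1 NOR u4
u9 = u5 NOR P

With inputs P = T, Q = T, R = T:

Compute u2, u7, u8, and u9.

u2 = F  u7 = F  u8 = F  u9 = F

u1 = R NAND Q = T NAND T = F
u2 = R NOR u1 = T NOR F = F
u4 = u1 OR R = F OR T = T
u5 = Q NOR u2 = T NOR F = F
u7 = u2 AND u5 AND u1 = F AND F AND F = F
u8 = u1 NOR u4 = F NOR T = F
u9 = u5 NOR P = F NOR T = F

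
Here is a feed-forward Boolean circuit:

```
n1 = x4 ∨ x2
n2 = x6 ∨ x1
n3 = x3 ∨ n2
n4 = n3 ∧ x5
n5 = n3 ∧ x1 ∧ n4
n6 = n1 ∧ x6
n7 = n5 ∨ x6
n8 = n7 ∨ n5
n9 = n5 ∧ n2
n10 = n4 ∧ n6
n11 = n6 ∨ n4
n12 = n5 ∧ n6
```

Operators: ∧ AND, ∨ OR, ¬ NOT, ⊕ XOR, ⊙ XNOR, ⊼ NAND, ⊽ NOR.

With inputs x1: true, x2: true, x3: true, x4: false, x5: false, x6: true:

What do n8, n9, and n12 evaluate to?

n8 = true  n9 = false  n12 = false

n1 = x4 OR x2 = false OR true = true
n2 = x6 OR x1 = true OR true = true
n3 = x3 OR n2 = true OR true = true
n4 = n3 AND x5 = true AND false = false
n5 = n3 AND x1 AND n4 = true AND true AND false = false
n6 = n1 AND x6 = true AND true = true
n7 = n5 OR x6 = false OR true = true
n8 = n7 OR n5 = true OR false = true
n9 = n5 AND n2 = false AND true = false
n12 = n5 AND n6 = false AND true = false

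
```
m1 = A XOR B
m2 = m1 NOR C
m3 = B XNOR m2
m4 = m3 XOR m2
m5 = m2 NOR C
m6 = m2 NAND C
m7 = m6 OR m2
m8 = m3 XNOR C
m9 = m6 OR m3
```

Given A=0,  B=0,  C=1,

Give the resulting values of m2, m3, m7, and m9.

m1 = A XOR B = 0 XOR 0 = 0
m2 = m1 NOR C = 0 NOR 1 = 0
m3 = B XNOR m2 = 0 XNOR 0 = 1
m6 = m2 NAND C = 0 NAND 1 = 1
m7 = m6 OR m2 = 1 OR 0 = 1
m9 = m6 OR m3 = 1 OR 1 = 1

m2 = 0, m3 = 1, m7 = 1, m9 = 1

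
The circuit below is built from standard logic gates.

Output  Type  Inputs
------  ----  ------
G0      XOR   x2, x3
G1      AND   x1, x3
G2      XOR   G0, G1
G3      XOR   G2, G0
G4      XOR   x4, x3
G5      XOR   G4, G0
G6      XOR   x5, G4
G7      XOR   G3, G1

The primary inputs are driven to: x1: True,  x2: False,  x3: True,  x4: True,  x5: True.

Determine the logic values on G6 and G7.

G0 = x2 XOR x3 = False XOR True = True
G1 = x1 AND x3 = True AND True = True
G2 = G0 XOR G1 = True XOR True = False
G3 = G2 XOR G0 = False XOR True = True
G4 = x4 XOR x3 = True XOR True = False
G6 = x5 XOR G4 = True XOR False = True
G7 = G3 XOR G1 = True XOR True = False

G6 = True, G7 = False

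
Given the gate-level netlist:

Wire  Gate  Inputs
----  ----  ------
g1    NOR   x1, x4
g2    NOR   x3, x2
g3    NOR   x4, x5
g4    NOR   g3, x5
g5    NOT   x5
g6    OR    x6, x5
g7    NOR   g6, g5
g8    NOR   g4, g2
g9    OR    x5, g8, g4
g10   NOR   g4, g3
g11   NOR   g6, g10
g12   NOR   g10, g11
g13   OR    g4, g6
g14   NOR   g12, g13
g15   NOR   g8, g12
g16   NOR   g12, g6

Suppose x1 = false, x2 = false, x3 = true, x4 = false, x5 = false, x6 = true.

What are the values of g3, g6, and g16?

g3 = true, g6 = true, g16 = false

g3 = x4 NOR x5 = false NOR false = true
g4 = g3 NOR x5 = true NOR false = false
g6 = x6 OR x5 = true OR false = true
g10 = g4 NOR g3 = false NOR true = false
g11 = g6 NOR g10 = true NOR false = false
g12 = g10 NOR g11 = false NOR false = true
g16 = g12 NOR g6 = true NOR true = false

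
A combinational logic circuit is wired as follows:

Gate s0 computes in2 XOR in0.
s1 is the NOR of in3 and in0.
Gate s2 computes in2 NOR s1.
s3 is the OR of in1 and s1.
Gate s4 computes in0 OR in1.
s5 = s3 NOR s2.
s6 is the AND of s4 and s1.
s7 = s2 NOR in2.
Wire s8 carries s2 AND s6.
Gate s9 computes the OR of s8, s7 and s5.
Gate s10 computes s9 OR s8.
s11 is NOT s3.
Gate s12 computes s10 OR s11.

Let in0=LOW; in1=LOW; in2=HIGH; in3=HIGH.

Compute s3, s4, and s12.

s1 = in3 NOR in0 = HIGH NOR LOW = LOW
s2 = in2 NOR s1 = HIGH NOR LOW = LOW
s3 = in1 OR s1 = LOW OR LOW = LOW
s4 = in0 OR in1 = LOW OR LOW = LOW
s5 = s3 NOR s2 = LOW NOR LOW = HIGH
s6 = s4 AND s1 = LOW AND LOW = LOW
s7 = s2 NOR in2 = LOW NOR HIGH = LOW
s8 = s2 AND s6 = LOW AND LOW = LOW
s9 = s8 OR s7 OR s5 = LOW OR LOW OR HIGH = HIGH
s10 = s9 OR s8 = HIGH OR LOW = HIGH
s11 = NOT s3 = NOT LOW = HIGH
s12 = s10 OR s11 = HIGH OR HIGH = HIGH

s3 = LOW, s4 = LOW, s12 = HIGH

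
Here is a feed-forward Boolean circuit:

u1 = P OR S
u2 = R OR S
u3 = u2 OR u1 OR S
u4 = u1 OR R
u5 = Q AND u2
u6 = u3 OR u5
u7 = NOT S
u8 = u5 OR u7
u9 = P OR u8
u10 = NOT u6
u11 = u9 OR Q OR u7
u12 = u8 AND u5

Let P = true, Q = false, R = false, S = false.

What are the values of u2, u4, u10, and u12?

u2 = false, u4 = true, u10 = false, u12 = false

u1 = P OR S = true OR false = true
u2 = R OR S = false OR false = false
u3 = u2 OR u1 OR S = false OR true OR false = true
u4 = u1 OR R = true OR false = true
u5 = Q AND u2 = false AND false = false
u6 = u3 OR u5 = true OR false = true
u7 = NOT S = NOT false = true
u8 = u5 OR u7 = false OR true = true
u10 = NOT u6 = NOT true = false
u12 = u8 AND u5 = true AND false = false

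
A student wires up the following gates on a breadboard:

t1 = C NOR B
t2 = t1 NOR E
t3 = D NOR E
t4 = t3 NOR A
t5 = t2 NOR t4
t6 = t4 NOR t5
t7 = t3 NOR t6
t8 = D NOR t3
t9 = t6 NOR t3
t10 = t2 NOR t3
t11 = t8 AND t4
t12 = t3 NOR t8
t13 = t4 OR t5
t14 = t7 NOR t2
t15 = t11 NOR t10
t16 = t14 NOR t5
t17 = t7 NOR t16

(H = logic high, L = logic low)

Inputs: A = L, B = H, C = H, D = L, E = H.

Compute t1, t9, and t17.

t1 = C NOR B = H NOR H = L
t2 = t1 NOR E = L NOR H = L
t3 = D NOR E = L NOR H = L
t4 = t3 NOR A = L NOR L = H
t5 = t2 NOR t4 = L NOR H = L
t6 = t4 NOR t5 = H NOR L = L
t7 = t3 NOR t6 = L NOR L = H
t9 = t6 NOR t3 = L NOR L = H
t14 = t7 NOR t2 = H NOR L = L
t16 = t14 NOR t5 = L NOR L = H
t17 = t7 NOR t16 = H NOR H = L

t1 = L; t9 = H; t17 = L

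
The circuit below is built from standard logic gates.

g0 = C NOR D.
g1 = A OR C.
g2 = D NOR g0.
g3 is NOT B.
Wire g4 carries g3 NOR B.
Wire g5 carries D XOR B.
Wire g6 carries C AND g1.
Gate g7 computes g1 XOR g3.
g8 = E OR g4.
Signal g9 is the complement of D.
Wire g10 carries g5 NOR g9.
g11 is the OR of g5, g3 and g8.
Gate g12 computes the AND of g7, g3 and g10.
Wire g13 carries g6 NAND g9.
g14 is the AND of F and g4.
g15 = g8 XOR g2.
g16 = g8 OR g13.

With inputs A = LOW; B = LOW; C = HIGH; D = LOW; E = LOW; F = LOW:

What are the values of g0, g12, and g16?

g0 = C NOR D = HIGH NOR LOW = LOW
g1 = A OR C = LOW OR HIGH = HIGH
g3 = NOT B = NOT LOW = HIGH
g4 = g3 NOR B = HIGH NOR LOW = LOW
g5 = D XOR B = LOW XOR LOW = LOW
g6 = C AND g1 = HIGH AND HIGH = HIGH
g7 = g1 XOR g3 = HIGH XOR HIGH = LOW
g8 = E OR g4 = LOW OR LOW = LOW
g9 = NOT D = NOT LOW = HIGH
g10 = g5 NOR g9 = LOW NOR HIGH = LOW
g12 = g7 AND g3 AND g10 = LOW AND HIGH AND LOW = LOW
g13 = g6 NAND g9 = HIGH NAND HIGH = LOW
g16 = g8 OR g13 = LOW OR LOW = LOW

g0 = LOW, g12 = LOW, g16 = LOW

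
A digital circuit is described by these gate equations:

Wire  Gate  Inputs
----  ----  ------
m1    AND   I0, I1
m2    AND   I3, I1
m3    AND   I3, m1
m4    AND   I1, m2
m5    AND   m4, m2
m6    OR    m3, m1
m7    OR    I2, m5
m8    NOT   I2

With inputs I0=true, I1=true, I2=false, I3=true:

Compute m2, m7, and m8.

m2 = true, m7 = true, m8 = true

m2 = I3 AND I1 = true AND true = true
m4 = I1 AND m2 = true AND true = true
m5 = m4 AND m2 = true AND true = true
m7 = I2 OR m5 = false OR true = true
m8 = NOT I2 = NOT false = true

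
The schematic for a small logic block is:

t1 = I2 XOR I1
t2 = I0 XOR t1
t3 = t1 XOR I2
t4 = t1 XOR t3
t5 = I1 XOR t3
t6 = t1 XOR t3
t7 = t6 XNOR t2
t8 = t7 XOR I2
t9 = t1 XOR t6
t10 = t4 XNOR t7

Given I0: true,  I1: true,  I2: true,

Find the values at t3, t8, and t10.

t1 = I2 XOR I1 = true XOR true = false
t2 = I0 XOR t1 = true XOR false = true
t3 = t1 XOR I2 = false XOR true = true
t4 = t1 XOR t3 = false XOR true = true
t6 = t1 XOR t3 = false XOR true = true
t7 = t6 XNOR t2 = true XNOR true = true
t8 = t7 XOR I2 = true XOR true = false
t10 = t4 XNOR t7 = true XNOR true = true

t3 = true  t8 = false  t10 = true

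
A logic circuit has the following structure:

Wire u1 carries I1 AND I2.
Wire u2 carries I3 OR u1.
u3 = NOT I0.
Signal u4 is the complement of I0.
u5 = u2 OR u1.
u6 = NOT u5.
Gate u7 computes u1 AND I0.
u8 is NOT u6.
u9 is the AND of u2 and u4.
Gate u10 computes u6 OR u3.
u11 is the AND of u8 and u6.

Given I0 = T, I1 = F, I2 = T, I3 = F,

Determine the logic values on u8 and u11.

u8 = F, u11 = F

u1 = I1 AND I2 = F AND T = F
u2 = I3 OR u1 = F OR F = F
u5 = u2 OR u1 = F OR F = F
u6 = NOT u5 = NOT F = T
u8 = NOT u6 = NOT T = F
u11 = u8 AND u6 = F AND T = F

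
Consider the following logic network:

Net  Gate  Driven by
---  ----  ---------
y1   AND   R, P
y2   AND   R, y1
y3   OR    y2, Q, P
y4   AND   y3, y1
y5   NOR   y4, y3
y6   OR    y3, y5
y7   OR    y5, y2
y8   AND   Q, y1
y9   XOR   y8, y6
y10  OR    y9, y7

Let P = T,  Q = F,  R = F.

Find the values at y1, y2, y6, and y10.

y1 = F  y2 = F  y6 = T  y10 = T

y1 = R AND P = F AND T = F
y2 = R AND y1 = F AND F = F
y3 = y2 OR Q OR P = F OR F OR T = T
y4 = y3 AND y1 = T AND F = F
y5 = y4 NOR y3 = F NOR T = F
y6 = y3 OR y5 = T OR F = T
y7 = y5 OR y2 = F OR F = F
y8 = Q AND y1 = F AND F = F
y9 = y8 XOR y6 = F XOR T = T
y10 = y9 OR y7 = T OR F = T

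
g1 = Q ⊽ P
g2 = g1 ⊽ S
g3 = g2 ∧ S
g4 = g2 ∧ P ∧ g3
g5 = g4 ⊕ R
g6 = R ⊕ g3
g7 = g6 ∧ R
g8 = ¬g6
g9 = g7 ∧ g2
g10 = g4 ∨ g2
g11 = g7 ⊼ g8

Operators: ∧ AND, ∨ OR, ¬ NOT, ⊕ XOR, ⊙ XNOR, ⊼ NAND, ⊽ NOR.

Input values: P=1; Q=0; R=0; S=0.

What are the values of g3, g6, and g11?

g1 = Q NOR P = 0 NOR 1 = 0
g2 = g1 NOR S = 0 NOR 0 = 1
g3 = g2 AND S = 1 AND 0 = 0
g6 = R XOR g3 = 0 XOR 0 = 0
g7 = g6 AND R = 0 AND 0 = 0
g8 = NOT g6 = NOT 0 = 1
g11 = g7 NAND g8 = 0 NAND 1 = 1

g3 = 0, g6 = 0, g11 = 1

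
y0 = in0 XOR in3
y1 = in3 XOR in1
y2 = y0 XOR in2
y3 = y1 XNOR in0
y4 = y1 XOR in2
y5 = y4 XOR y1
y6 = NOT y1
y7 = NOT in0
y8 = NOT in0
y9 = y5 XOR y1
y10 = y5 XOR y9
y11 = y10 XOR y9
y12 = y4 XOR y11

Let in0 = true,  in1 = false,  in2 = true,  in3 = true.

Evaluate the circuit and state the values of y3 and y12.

y3 = true, y12 = true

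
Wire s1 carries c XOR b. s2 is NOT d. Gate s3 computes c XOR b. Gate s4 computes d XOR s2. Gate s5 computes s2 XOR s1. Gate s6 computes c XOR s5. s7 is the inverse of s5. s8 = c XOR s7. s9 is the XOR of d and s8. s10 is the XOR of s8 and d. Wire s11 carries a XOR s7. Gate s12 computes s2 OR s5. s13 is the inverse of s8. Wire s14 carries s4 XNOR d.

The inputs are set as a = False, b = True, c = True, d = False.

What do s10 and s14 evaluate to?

s10 = True; s14 = False

s1 = c XOR b = True XOR True = False
s2 = NOT d = NOT False = True
s4 = d XOR s2 = False XOR True = True
s5 = s2 XOR s1 = True XOR False = True
s7 = NOT s5 = NOT True = False
s8 = c XOR s7 = True XOR False = True
s10 = s8 XOR d = True XOR False = True
s14 = s4 XNOR d = True XNOR False = False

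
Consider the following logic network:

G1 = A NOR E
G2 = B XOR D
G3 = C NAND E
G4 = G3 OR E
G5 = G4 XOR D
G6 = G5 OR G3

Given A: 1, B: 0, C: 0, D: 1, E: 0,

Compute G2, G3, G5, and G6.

G2 = 1; G3 = 1; G5 = 0; G6 = 1

G2 = B XOR D = 0 XOR 1 = 1
G3 = C NAND E = 0 NAND 0 = 1
G4 = G3 OR E = 1 OR 0 = 1
G5 = G4 XOR D = 1 XOR 1 = 0
G6 = G5 OR G3 = 0 OR 1 = 1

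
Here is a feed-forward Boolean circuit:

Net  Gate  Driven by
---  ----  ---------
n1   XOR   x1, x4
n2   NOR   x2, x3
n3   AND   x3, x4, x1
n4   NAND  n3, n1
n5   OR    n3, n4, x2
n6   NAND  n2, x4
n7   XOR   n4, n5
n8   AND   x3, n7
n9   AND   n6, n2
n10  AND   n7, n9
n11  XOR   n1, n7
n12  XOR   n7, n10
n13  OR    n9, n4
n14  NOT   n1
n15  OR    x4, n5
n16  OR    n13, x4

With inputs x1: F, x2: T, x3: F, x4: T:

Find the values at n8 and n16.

n8 = F, n16 = T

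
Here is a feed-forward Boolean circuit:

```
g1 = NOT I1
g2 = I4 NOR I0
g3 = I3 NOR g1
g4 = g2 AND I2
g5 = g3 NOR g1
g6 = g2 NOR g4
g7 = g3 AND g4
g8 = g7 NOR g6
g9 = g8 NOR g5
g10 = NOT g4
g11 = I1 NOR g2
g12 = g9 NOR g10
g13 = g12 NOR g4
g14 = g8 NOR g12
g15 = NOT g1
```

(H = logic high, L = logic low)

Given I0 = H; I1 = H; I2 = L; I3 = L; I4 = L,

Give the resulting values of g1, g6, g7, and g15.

g1 = NOT I1 = NOT H = L
g2 = I4 NOR I0 = L NOR H = L
g3 = I3 NOR g1 = L NOR L = H
g4 = g2 AND I2 = L AND L = L
g6 = g2 NOR g4 = L NOR L = H
g7 = g3 AND g4 = H AND L = L
g15 = NOT g1 = NOT L = H

g1 = L, g6 = H, g7 = L, g15 = H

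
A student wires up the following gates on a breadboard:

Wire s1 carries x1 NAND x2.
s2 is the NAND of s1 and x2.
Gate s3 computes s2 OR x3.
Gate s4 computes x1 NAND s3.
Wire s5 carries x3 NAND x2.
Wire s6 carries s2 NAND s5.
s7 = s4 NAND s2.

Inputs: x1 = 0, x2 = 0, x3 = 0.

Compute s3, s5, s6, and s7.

s1 = x1 NAND x2 = 0 NAND 0 = 1
s2 = s1 NAND x2 = 1 NAND 0 = 1
s3 = s2 OR x3 = 1 OR 0 = 1
s4 = x1 NAND s3 = 0 NAND 1 = 1
s5 = x3 NAND x2 = 0 NAND 0 = 1
s6 = s2 NAND s5 = 1 NAND 1 = 0
s7 = s4 NAND s2 = 1 NAND 1 = 0

s3 = 1  s5 = 1  s6 = 0  s7 = 0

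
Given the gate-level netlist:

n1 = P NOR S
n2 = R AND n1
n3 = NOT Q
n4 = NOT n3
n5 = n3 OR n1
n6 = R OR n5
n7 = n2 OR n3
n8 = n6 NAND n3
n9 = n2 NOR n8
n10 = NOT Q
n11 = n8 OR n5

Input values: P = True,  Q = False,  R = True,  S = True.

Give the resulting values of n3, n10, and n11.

n1 = P NOR S = True NOR True = False
n3 = NOT Q = NOT False = True
n5 = n3 OR n1 = True OR False = True
n6 = R OR n5 = True OR True = True
n8 = n6 NAND n3 = True NAND True = False
n10 = NOT Q = NOT False = True
n11 = n8 OR n5 = False OR True = True

n3 = True, n10 = True, n11 = True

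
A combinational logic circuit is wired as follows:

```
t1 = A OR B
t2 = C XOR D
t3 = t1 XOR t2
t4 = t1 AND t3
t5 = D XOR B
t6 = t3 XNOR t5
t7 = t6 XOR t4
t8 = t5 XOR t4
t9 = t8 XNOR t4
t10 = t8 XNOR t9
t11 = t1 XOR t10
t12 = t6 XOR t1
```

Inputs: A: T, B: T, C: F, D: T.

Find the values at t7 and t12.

t7 = T, t12 = F

t1 = A OR B = T OR T = T
t2 = C XOR D = F XOR T = T
t3 = t1 XOR t2 = T XOR T = F
t4 = t1 AND t3 = T AND F = F
t5 = D XOR B = T XOR T = F
t6 = t3 XNOR t5 = F XNOR F = T
t7 = t6 XOR t4 = T XOR F = T
t12 = t6 XOR t1 = T XOR T = F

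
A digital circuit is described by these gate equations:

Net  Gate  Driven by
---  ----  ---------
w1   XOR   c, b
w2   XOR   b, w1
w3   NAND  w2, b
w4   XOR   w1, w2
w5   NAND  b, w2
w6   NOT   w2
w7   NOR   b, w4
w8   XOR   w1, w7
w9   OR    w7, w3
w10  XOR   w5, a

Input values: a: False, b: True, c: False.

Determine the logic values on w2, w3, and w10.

w1 = c XOR b = False XOR True = True
w2 = b XOR w1 = True XOR True = False
w3 = w2 NAND b = False NAND True = True
w5 = b NAND w2 = True NAND False = True
w10 = w5 XOR a = True XOR False = True

w2 = False; w3 = True; w10 = True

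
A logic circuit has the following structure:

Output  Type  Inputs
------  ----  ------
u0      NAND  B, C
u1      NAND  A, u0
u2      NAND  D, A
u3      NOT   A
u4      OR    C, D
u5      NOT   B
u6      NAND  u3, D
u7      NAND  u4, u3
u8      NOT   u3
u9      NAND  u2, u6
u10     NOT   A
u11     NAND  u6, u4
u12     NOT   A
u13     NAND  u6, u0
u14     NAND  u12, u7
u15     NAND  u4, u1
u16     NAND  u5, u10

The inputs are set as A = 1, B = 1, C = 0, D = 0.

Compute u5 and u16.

u5 = NOT B = NOT 1 = 0
u10 = NOT A = NOT 1 = 0
u16 = u5 NAND u10 = 0 NAND 0 = 1

u5 = 0, u16 = 1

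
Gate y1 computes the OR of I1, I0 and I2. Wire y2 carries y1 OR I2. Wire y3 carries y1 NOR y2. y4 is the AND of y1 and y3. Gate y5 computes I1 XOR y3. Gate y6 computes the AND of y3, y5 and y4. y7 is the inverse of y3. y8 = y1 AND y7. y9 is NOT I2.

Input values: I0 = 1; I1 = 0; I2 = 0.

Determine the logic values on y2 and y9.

y1 = I1 OR I0 OR I2 = 0 OR 1 OR 0 = 1
y2 = y1 OR I2 = 1 OR 0 = 1
y9 = NOT I2 = NOT 0 = 1

y2 = 1, y9 = 1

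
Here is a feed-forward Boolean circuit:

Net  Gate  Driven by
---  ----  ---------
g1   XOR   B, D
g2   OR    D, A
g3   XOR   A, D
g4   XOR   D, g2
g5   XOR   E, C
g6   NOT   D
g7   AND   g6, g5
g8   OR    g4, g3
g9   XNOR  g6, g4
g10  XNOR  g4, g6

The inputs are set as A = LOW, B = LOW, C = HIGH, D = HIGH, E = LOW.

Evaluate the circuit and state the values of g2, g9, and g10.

g2 = D OR A = HIGH OR LOW = HIGH
g4 = D XOR g2 = HIGH XOR HIGH = LOW
g6 = NOT D = NOT HIGH = LOW
g9 = g6 XNOR g4 = LOW XNOR LOW = HIGH
g10 = g4 XNOR g6 = LOW XNOR LOW = HIGH

g2 = HIGH, g9 = HIGH, g10 = HIGH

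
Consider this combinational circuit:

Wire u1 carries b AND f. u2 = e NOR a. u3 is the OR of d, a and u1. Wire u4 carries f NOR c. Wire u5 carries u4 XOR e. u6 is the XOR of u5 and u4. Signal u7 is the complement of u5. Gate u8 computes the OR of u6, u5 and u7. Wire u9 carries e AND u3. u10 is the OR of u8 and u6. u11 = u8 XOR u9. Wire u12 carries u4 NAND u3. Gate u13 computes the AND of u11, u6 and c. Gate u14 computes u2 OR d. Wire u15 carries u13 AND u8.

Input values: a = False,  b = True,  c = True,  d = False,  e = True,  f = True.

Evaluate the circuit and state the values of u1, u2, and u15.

u1 = b AND f = True AND True = True
u2 = e NOR a = True NOR False = False
u3 = d OR a OR u1 = False OR False OR True = True
u4 = f NOR c = True NOR True = False
u5 = u4 XOR e = False XOR True = True
u6 = u5 XOR u4 = True XOR False = True
u7 = NOT u5 = NOT True = False
u8 = u6 OR u5 OR u7 = True OR True OR False = True
u9 = e AND u3 = True AND True = True
u11 = u8 XOR u9 = True XOR True = False
u13 = u11 AND u6 AND c = False AND True AND True = False
u15 = u13 AND u8 = False AND True = False

u1 = True; u2 = False; u15 = False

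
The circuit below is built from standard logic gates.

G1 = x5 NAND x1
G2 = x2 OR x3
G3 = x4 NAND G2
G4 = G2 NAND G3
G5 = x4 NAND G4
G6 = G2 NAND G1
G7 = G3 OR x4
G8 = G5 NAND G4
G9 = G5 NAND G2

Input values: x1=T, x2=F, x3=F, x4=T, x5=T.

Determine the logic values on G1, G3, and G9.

G1 = x5 NAND x1 = T NAND T = F
G2 = x2 OR x3 = F OR F = F
G3 = x4 NAND G2 = T NAND F = T
G4 = G2 NAND G3 = F NAND T = T
G5 = x4 NAND G4 = T NAND T = F
G9 = G5 NAND G2 = F NAND F = T

G1 = F, G3 = T, G9 = T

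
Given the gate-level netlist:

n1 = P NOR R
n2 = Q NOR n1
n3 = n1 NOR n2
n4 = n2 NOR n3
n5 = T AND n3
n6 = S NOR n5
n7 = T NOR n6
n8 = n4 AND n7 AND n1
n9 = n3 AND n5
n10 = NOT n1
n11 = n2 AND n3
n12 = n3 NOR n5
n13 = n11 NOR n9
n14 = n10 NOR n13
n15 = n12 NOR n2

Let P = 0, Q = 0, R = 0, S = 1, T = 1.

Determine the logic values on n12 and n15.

n12 = 1; n15 = 0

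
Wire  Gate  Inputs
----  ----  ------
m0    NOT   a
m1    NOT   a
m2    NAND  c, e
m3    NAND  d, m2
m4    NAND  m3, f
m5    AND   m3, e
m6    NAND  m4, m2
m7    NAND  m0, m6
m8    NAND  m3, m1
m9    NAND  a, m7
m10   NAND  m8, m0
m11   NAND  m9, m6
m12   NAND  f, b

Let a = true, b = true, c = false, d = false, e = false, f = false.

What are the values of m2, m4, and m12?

m2 = c NAND e = false NAND false = true
m3 = d NAND m2 = false NAND true = true
m4 = m3 NAND f = true NAND false = true
m12 = f NAND b = false NAND true = true

m2 = true  m4 = true  m12 = true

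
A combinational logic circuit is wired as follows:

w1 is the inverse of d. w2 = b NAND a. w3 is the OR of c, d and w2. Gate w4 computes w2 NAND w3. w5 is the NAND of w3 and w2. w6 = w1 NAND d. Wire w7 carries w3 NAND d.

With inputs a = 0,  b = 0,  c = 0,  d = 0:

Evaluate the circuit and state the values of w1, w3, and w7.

w1 = 1, w3 = 1, w7 = 1

w1 = NOT d = NOT 0 = 1
w2 = b NAND a = 0 NAND 0 = 1
w3 = c OR d OR w2 = 0 OR 0 OR 1 = 1
w7 = w3 NAND d = 1 NAND 0 = 1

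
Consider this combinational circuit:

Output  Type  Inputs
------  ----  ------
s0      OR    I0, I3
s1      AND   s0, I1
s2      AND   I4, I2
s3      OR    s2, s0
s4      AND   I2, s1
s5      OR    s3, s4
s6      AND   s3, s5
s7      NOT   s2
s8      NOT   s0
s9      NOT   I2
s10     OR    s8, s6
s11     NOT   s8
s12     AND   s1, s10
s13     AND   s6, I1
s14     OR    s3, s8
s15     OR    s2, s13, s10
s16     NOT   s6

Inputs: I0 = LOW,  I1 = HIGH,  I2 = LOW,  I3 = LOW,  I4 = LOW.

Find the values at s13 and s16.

s13 = LOW, s16 = HIGH

s0 = I0 OR I3 = LOW OR LOW = LOW
s1 = s0 AND I1 = LOW AND HIGH = LOW
s2 = I4 AND I2 = LOW AND LOW = LOW
s3 = s2 OR s0 = LOW OR LOW = LOW
s4 = I2 AND s1 = LOW AND LOW = LOW
s5 = s3 OR s4 = LOW OR LOW = LOW
s6 = s3 AND s5 = LOW AND LOW = LOW
s13 = s6 AND I1 = LOW AND HIGH = LOW
s16 = NOT s6 = NOT LOW = HIGH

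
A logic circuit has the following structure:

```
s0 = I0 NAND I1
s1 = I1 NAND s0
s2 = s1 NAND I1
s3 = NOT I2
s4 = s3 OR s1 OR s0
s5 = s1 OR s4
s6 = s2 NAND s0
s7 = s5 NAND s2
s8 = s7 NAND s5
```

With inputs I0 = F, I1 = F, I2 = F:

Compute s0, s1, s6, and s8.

s0 = T; s1 = T; s6 = F; s8 = T

s0 = I0 NAND I1 = F NAND F = T
s1 = I1 NAND s0 = F NAND T = T
s2 = s1 NAND I1 = T NAND F = T
s3 = NOT I2 = NOT F = T
s4 = s3 OR s1 OR s0 = T OR T OR T = T
s5 = s1 OR s4 = T OR T = T
s6 = s2 NAND s0 = T NAND T = F
s7 = s5 NAND s2 = T NAND T = F
s8 = s7 NAND s5 = F NAND T = T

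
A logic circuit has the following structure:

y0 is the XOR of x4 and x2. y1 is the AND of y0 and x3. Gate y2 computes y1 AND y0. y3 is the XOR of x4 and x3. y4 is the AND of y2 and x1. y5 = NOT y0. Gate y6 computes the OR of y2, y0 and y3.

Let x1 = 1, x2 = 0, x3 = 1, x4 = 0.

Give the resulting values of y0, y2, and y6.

y0 = x4 XOR x2 = 0 XOR 0 = 0
y1 = y0 AND x3 = 0 AND 1 = 0
y2 = y1 AND y0 = 0 AND 0 = 0
y3 = x4 XOR x3 = 0 XOR 1 = 1
y6 = y2 OR y0 OR y3 = 0 OR 0 OR 1 = 1

y0 = 0; y2 = 0; y6 = 1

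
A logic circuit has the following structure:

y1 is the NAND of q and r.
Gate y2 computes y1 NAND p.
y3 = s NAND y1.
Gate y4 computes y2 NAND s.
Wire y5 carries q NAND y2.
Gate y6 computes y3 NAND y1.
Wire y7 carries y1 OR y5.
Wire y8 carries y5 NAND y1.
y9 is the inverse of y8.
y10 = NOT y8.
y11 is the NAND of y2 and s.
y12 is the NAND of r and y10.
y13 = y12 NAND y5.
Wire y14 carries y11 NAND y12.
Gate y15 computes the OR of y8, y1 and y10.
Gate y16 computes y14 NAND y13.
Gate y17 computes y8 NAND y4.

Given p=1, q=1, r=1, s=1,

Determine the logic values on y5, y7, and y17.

y1 = q NAND r = 1 NAND 1 = 0
y2 = y1 NAND p = 0 NAND 1 = 1
y4 = y2 NAND s = 1 NAND 1 = 0
y5 = q NAND y2 = 1 NAND 1 = 0
y7 = y1 OR y5 = 0 OR 0 = 0
y8 = y5 NAND y1 = 0 NAND 0 = 1
y17 = y8 NAND y4 = 1 NAND 0 = 1

y5 = 0, y7 = 0, y17 = 1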